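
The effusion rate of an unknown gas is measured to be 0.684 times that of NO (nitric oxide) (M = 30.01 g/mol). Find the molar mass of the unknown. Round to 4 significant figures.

By Graham's law, rate_X/rate_NO = √(M_NO/M_X).
0.684 = √(30.01/M_X)
M_X = 30.01 / 0.684² = 30.01 / 0.4679 = 64.14 g/mol

64.14 g/mol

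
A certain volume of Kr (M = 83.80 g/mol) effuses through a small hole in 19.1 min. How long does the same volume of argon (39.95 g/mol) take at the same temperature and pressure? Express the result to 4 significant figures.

13.19 min

Graham's law gives t_Ar/t_Kr = √(M_Ar/M_Kr) = √(39.95/83.80) = √0.4767 = 0.6905.
So the time for Ar is 19.1 × 0.6905 = 13.19 min.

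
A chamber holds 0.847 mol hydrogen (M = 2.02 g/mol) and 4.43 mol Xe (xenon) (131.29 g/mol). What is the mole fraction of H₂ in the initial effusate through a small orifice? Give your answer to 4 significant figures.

Each component's effusion rate ∝ (its partial pressure)·(1/√M) ∝ n_i/√M_i.
x_H₂(eff) = (n_H₂/√M_H₂) / (n_H₂/√M_H₂ + n_Xe/√M_Xe)
= (0.847/√2.02) / (0.847/√2.02 + 4.43/√131.29) = 0.5959/(0.5959 + 0.3866) = 0.6065.

0.6065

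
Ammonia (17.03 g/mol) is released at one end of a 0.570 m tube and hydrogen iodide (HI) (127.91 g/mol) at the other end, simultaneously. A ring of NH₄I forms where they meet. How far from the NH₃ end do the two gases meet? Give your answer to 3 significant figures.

0.418 m

Graham's law gives d_NH₃/d_HI = rate_NH₃/rate_HI = √(M_HI/M_NH₃) = √(127.91/17.03) = 2.741.
With d_NH₃ + d_HI = 0.570 m, d_HI = 0.570/(1 + 2.741) = 0.1524 m.
d_NH₃ = 0.570 − 0.1524 = 0.418 m.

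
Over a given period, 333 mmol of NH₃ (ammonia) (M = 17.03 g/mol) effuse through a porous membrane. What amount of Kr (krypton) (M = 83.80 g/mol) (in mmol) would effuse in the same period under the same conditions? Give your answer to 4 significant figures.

150.1 mmol

Since effusion rate ∝ 1/√M, rate_Kr/rate_NH₃ = √(M_NH₃/M_Kr) = √(17.03/83.80) = √0.2032 = 0.4508.
So the amount for Kr is 333 × 0.4508 = 150.1 mmol.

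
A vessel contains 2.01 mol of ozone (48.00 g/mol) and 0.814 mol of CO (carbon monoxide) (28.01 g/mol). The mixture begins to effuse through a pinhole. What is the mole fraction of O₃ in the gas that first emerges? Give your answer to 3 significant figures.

0.654

Each component's effusion rate ∝ (its partial pressure)·(1/√M) ∝ n_i/√M_i.
x_O₃(eff) = (n_O₃/√M_O₃) / (n_O₃/√M_O₃ + n_CO/√M_CO)
= (2.01/√48.00) / (2.01/√48.00 + 0.814/√28.01) = 0.2901/(0.2901 + 0.1538) = 0.654.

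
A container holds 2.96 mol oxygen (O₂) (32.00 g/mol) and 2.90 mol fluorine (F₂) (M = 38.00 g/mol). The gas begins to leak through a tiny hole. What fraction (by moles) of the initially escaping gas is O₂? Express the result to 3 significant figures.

Each component's effusion rate ∝ (its partial pressure)·(1/√M) ∝ n_i/√M_i.
So x_O₂ in the escaping gas = (n_O₂/√M_O₂) / Σ(n_i/√M_i)
= (2.96/√32.00) / (2.96/√32.00 + 2.90/√38.00) = 0.5233/(0.5233 + 0.4704) = 0.527.

0.527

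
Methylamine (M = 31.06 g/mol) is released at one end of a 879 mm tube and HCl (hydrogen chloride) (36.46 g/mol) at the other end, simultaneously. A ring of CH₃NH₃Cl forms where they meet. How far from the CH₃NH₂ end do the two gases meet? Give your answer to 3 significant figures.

457 mm

The fronts meet when d_CH₃NH₂ + d_HCl = L with d_CH₃NH₂/d_HCl = √(M_HCl/M_CH₃NH₂) (Graham's law). Here √(M_HCl/M_CH₃NH₂) = √(36.46/31.06) = 1.083.
With d_CH₃NH₂ + d_HCl = 879 mm, d_HCl = 879/(1 + 1.083) = 421.9 mm.
d_CH₃NH₂ = 879 − 421.9 = 457 mm.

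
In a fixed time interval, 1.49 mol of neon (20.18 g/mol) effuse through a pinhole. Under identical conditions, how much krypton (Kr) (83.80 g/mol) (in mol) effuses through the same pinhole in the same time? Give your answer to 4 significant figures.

Using Graham's law: rate_Kr/rate_Ne = √(M_Ne/M_Kr) = √(20.18/83.80) = √0.2408 = 0.4907.
So the amount for Kr is 1.49 × 0.4907 = 0.7312 mol.

0.7312 mol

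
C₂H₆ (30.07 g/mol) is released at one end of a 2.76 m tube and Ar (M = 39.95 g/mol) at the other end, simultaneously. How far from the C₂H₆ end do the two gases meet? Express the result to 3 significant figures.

1.48 m

Distances travelled in equal time are proportional to diffusion rates, so d_C₂H₆/d_Ar = √(M_Ar/M_C₂H₆) = √(39.95/30.07) = 1.153.
With d_C₂H₆ + d_Ar = 2.76 m, d_Ar = 2.76/(1 + 1.153) = 1.282 m.
d_C₂H₆ = 2.76 − 1.282 = 1.48 m.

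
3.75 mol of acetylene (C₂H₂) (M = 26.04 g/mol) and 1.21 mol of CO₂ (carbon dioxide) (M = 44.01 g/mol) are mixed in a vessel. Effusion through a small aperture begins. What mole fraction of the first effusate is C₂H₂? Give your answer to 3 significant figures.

The effusion rate of species i is ∝ p_i/√M_i ∝ n_i/√M_i.
So x_C₂H₂ in the escaping gas = (n_C₂H₂/√M_C₂H₂) / Σ(n_i/√M_i)
= (3.75/√26.04) / (3.75/√26.04 + 1.21/√44.01) = 0.7349/(0.7349 + 0.1824) = 0.801.

0.801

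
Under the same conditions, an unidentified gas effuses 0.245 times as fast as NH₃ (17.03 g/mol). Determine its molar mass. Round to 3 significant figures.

From Graham's law, rate_X/rate_NH₃ = √(M_NH₃/M_X).
0.245 = √(17.03/M_X)
M_X = 17.03 / 0.245² = 17.03 / 0.06002 = 284 g/mol

284 g/mol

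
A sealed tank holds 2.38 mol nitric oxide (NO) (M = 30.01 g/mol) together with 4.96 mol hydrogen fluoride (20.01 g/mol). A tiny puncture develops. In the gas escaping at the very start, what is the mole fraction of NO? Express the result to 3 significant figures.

Effusion rate of each component ∝ n_i/√M_i (partial pressure × 1/√M).
So x_NO in the escaping gas = (n_NO/√M_NO) / Σ(n_i/√M_i)
= (2.38/√30.01) / (2.38/√30.01 + 4.96/√20.01) = 0.4345/(0.4345 + 1.109) = 0.282.

0.282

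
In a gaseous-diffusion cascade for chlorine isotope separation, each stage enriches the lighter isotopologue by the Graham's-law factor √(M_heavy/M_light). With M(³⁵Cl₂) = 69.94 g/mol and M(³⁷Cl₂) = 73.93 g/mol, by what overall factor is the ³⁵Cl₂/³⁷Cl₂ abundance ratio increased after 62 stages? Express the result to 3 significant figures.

After 62 stages the ratio has grown by (√(73.93/69.94))^62 = (73.93/69.94)^(62/2).
= 1.05705^31 = 5.58.

5.58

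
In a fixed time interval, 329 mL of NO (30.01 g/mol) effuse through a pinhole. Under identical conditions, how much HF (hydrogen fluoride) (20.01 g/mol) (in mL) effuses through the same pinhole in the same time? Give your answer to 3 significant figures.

By Graham's law, rate_HF/rate_NO = √(M_NO/M_HF) = √(30.01/20.01) = √1.500 = 1.225.
So the volume for HF is 329 × 1.225 = 403 mL.

403 mL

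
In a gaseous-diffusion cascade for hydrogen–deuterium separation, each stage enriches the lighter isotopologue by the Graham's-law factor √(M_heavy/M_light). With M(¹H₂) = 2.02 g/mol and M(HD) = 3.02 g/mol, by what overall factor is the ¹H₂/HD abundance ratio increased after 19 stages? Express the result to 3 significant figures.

The single-stage factor is √(M_heavy/M_light), so 19 stages give [√(3.02/2.02)]^19 = (3.02/2.02)^(19/2).
= 1.49505^(19/2) = 45.6.

45.6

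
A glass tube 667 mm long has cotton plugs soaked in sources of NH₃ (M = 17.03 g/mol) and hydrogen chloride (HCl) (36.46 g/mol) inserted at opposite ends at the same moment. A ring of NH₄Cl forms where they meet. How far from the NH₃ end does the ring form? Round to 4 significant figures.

Distances travelled in equal time are proportional to diffusion rates, so d_NH₃/d_HCl = √(M_HCl/M_NH₃) = √(36.46/17.03) = 1.463.
With d_NH₃ + d_HCl = 667 mm, d_HCl = 667/(1 + 1.463) = 270.8 mm.
d_NH₃ = 667 − 270.8 = 396.2 mm.

396.2 mm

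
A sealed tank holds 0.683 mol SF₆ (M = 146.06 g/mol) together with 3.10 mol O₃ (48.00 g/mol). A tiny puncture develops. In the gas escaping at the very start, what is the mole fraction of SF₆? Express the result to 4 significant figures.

0.1121

Rate_i ∝ x_i/√M_i (Graham's law weighted by mole fraction), so the effusate composition follows n_i/√M_i.
So x_SF₆ in the escaping gas = (n_SF₆/√M_SF₆) / Σ(n_i/√M_i)
= (0.683/√146.06) / (0.683/√146.06 + 3.10/√48.00) = 0.05651/(0.05651 + 0.4474) = 0.1121.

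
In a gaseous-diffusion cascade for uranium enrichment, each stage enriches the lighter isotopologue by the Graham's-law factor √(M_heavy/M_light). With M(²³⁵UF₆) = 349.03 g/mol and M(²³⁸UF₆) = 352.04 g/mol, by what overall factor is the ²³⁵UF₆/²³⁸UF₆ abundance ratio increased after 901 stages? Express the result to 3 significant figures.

Each stage multiplies the ratio by α = √(352.04/349.03), so after 901 stages the overall factor is α^901 = (352.04/349.03)^(901/2).
= 1.00862^(901/2) = 47.9.

47.9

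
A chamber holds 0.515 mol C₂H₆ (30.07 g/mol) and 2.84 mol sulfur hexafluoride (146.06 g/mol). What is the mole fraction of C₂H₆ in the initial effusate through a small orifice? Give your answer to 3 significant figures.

0.286

Effusion rate of each component ∝ n_i/√M_i (partial pressure × 1/√M).
Mole fraction of C₂H₆ in the effusate = (n_C₂H₆/√M_C₂H₆) / (n_C₂H₆/√M_C₂H₆ + n_SF₆/√M_SF₆)
= (0.515/√30.07) / (0.515/√30.07 + 2.84/√146.06) = 0.09392/(0.09392 + 0.2350) = 0.286.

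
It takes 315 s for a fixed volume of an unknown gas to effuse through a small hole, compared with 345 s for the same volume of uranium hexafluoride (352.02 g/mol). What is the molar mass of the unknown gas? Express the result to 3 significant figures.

Since effusion rate ∝ 1/√M, t_X/t_UF₆ = √(M_X/M_UF₆).
315/345 = 0.9130 = √(M_X/352.02)
M_X = 352.02 × 0.9130² = 352.02 × 0.8336 = 293 g/mol

293 g/mol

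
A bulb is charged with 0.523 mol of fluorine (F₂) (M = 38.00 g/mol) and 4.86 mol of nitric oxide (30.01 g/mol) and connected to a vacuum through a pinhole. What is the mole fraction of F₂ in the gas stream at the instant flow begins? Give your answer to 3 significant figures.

0.0873

Rate_i ∝ x_i/√M_i (Graham's law weighted by mole fraction), so the effusate composition follows n_i/√M_i.
x_F₂(eff) = (n_F₂/√M_F₂) / (n_F₂/√M_F₂ + n_NO/√M_NO)
= (0.523/√38.00) / (0.523/√38.00 + 4.86/√30.01) = 0.08484/(0.08484 + 0.8872) = 0.0873.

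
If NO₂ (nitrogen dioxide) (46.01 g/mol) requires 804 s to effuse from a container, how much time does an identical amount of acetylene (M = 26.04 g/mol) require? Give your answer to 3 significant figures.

605 s

Graham's law gives t_C₂H₂/t_NO₂ = √(M_C₂H₂/M_NO₂) = √(26.04/46.01) = √0.5660 = 0.7523.
So the time for C₂H₂ is 804 × 0.7523 = 605 s.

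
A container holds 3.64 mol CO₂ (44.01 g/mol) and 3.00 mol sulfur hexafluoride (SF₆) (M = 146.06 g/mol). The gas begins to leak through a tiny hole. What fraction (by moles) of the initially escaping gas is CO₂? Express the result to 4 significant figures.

0.6885

Effusion rate of each component ∝ n_i/√M_i (partial pressure × 1/√M).
x_CO₂(eff) = (n_CO₂/√M_CO₂) / (n_CO₂/√M_CO₂ + n_SF₆/√M_SF₆)
= (3.64/√44.01) / (3.64/√44.01 + 3.00/√146.06) = 0.5487/(0.5487 + 0.2482) = 0.6885.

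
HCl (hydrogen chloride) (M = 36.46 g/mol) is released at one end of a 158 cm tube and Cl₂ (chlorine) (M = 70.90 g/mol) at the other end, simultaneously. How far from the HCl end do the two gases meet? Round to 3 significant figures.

92.0 cm

In equal time, each gas travels a distance ∝ its rate ∝ 1/√M, so d_HCl/d_Cl₂ = √(M_Cl₂/M_HCl) = √(70.90/36.46) = 1.394.
With d_HCl + d_Cl₂ = 158 cm, d_Cl₂ = 158/(1 + 1.394) = 65.98 cm.
d_HCl = 158 − 65.98 = 92.0 cm.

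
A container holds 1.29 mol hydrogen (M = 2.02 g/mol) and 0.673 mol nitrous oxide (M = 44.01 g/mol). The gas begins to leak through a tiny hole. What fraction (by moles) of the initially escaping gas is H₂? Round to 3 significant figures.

0.899

The effusion rate of species i is ∝ p_i/√M_i ∝ n_i/√M_i.
So x_H₂ in the escaping gas = (n_H₂/√M_H₂) / Σ(n_i/√M_i)
= (1.29/√2.02) / (1.29/√2.02 + 0.673/√44.01) = 0.9076/(0.9076 + 0.1014) = 0.899.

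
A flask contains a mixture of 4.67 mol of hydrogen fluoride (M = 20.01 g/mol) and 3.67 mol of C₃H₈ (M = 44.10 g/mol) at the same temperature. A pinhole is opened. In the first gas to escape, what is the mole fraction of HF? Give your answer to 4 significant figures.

0.6539

Rate_i ∝ x_i/√M_i (Graham's law weighted by mole fraction), so the effusate composition follows n_i/√M_i.
So x_HF in the escaping gas = (n_HF/√M_HF) / Σ(n_i/√M_i)
= (4.67/√20.01) / (4.67/√20.01 + 3.67/√44.10) = 1.044/(1.044 + 0.5526) = 0.6539.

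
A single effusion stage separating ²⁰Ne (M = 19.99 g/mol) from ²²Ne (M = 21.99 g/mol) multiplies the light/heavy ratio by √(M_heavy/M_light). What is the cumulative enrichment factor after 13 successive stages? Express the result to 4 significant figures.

1.859

After 13 stages the ratio has grown by (√(21.99/19.99))^13 = (21.99/19.99)^(13/2).
= 1.10005^(13/2) = 1.859.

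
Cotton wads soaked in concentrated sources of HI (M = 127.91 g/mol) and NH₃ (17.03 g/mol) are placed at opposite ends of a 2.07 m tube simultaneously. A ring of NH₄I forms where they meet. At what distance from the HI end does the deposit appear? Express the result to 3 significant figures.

Distances travelled in equal time are proportional to diffusion rates, so d_HI/d_NH₃ = √(M_NH₃/M_HI) = √(17.03/127.91) = 0.3649.
With d_HI + d_NH₃ = 2.07 m, d_NH₃ = 2.07/(1 + 0.3649) = 1.517 m.
d_HI = 2.07 − 1.517 = 0.553 m.

0.553 m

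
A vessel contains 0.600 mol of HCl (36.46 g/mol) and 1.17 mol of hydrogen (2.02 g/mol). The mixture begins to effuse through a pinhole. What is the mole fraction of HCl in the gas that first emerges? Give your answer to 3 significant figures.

Effusion rate of each component ∝ n_i/√M_i (partial pressure × 1/√M).
So x_HCl in the escaping gas = (n_HCl/√M_HCl) / Σ(n_i/√M_i)
= (0.600/√36.46) / (0.600/√36.46 + 1.17/√2.02) = 0.09937/(0.09937 + 0.8232) = 0.108.

0.108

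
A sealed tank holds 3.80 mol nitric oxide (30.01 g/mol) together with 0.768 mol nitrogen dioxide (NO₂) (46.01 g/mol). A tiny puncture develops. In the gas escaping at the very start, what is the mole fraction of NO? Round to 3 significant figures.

Rate_i ∝ x_i/√M_i (Graham's law weighted by mole fraction), so the effusate composition follows n_i/√M_i.
x_NO(eff) = (n_NO/√M_NO) / (n_NO/√M_NO + n_NO₂/√M_NO₂)
= (3.80/√30.01) / (3.80/√30.01 + 0.768/√46.01) = 0.6937/(0.6937 + 0.1132) = 0.860.

0.860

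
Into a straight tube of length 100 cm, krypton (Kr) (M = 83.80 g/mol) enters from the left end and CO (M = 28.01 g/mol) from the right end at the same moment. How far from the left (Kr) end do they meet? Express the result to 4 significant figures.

Distances travelled in equal time are proportional to diffusion rates, so d_Kr/d_CO = √(M_CO/M_Kr) = √(28.01/83.80) = 0.5781.
With d_Kr + d_CO = 100 cm, d_CO = 100/(1 + 0.5781) = 63.37 cm.
d_Kr = 100 − 63.37 = 36.63 cm.

36.63 cm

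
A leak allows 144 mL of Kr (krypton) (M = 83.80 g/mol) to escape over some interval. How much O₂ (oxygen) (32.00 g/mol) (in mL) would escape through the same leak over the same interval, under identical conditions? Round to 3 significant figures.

Since effusion rate ∝ 1/√M, rate_O₂/rate_Kr = √(M_Kr/M_O₂) = √(83.80/32.00) = √2.619 = 1.618.
So the volume for O₂ is 144 × 1.618 = 233 mL.

233 mL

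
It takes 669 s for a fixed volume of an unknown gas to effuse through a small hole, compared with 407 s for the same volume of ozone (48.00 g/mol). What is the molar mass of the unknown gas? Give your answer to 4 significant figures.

129.7 g/mol

From Graham's law, t_X/t_O₃ = √(M_X/M_O₃).
669/407 = 1.644 = √(M_X/48.00)
M_X = 48.00 × 1.644² = 48.00 × 2.702 = 129.7 g/mol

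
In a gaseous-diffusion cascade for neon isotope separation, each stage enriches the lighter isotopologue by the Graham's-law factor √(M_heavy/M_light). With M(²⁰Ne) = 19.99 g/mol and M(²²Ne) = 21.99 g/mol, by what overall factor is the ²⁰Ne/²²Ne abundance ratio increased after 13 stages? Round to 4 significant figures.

After 13 stages the ratio has grown by (√(21.99/19.99))^13 = (21.99/19.99)^(13/2).
= 1.10005^(13/2) = 1.859.

1.859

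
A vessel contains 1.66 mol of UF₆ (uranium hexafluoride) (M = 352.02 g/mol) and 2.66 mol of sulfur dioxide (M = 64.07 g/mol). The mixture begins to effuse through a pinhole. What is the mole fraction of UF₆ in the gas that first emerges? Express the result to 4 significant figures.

The effusion rate of species i is ∝ p_i/√M_i ∝ n_i/√M_i.
Mole fraction of UF₆ in the effusate = (n_UF₆/√M_UF₆) / (n_UF₆/√M_UF₆ + n_SO₂/√M_SO₂)
= (1.66/√352.02) / (1.66/√352.02 + 2.66/√64.07) = 0.08848/(0.08848 + 0.3323) = 0.2103.

0.2103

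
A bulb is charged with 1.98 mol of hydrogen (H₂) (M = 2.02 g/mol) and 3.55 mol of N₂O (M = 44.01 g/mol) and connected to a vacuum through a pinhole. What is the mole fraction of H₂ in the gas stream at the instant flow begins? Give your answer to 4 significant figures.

0.7225

Each component's effusion rate ∝ (its partial pressure)·(1/√M) ∝ n_i/√M_i.
x_H₂(eff) = (n_H₂/√M_H₂) / (n_H₂/√M_H₂ + n_N₂O/√M_N₂O)
= (1.98/√2.02) / (1.98/√2.02 + 3.55/√44.01) = 1.393/(1.393 + 0.5351) = 0.7225.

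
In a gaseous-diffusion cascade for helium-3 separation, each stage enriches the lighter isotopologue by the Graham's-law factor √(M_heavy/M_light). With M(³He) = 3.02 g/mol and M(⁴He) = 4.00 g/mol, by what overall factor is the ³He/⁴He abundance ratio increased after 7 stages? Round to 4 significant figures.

2.674

Each stage multiplies the ratio by α = √(4.00/3.02), so after 7 stages the overall factor is α^7 = (4.00/3.02)^(7/2).
= 1.32450^(7/2) = 2.674.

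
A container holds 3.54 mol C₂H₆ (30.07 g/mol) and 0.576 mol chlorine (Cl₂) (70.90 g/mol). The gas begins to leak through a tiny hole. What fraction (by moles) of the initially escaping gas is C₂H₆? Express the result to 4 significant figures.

0.9042

Effusion rate of each component ∝ n_i/√M_i (partial pressure × 1/√M).
x_C₂H₆(eff) = (n_C₂H₆/√M_C₂H₆) / (n_C₂H₆/√M_C₂H₆ + n_Cl₂/√M_Cl₂)
= (3.54/√30.07) / (3.54/√30.07 + 0.576/√70.90) = 0.6456/(0.6456 + 0.06841) = 0.9042.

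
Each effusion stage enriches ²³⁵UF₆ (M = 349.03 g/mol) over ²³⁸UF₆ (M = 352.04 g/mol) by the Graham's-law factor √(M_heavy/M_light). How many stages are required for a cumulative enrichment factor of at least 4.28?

339

Per stage α = (352.04/349.03)^(1/2) = 1.00862^0.5, giving ln α = 0.004293.
Need α^N ≥ 4.28 ⇒ N ≥ ln(4.28) / ln α = 1.454 / 0.004293 = 338.64.
Minimum whole number of stages: N = 339.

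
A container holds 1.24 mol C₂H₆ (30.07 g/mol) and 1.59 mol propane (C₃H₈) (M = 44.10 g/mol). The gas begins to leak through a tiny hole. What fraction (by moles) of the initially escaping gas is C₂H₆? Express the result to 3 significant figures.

0.486

Each component's effusion rate ∝ (its partial pressure)·(1/√M) ∝ n_i/√M_i.
Mole fraction of C₂H₆ in the effusate = (n_C₂H₆/√M_C₂H₆) / (n_C₂H₆/√M_C₂H₆ + n_C₃H₈/√M_C₃H₈)
= (1.24/√30.07) / (1.24/√30.07 + 1.59/√44.10) = 0.2261/(0.2261 + 0.2394) = 0.486.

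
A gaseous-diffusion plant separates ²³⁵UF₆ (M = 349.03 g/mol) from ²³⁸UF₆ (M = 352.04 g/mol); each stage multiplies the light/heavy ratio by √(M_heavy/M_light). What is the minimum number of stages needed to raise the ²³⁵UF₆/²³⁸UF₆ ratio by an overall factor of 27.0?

Per stage α = (352.04/349.03)^(1/2) = 1.00862^0.5, giving ln α = 0.004293.
Need α^N ≥ 27.0 ⇒ N ≥ ln(27.0) / ln α = 3.296 / 0.004293 = 767.64.
So at least 768 stages are needed.

768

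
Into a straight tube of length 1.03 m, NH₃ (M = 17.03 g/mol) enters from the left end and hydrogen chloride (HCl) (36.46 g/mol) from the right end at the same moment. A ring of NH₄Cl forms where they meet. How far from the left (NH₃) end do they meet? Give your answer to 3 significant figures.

Distances travelled in equal time are proportional to diffusion rates, so d_NH₃/d_HCl = √(M_HCl/M_NH₃) = √(36.46/17.03) = 1.463.
With d_NH₃ + d_HCl = 1.03 m, d_HCl = 1.03/(1 + 1.463) = 0.4182 m.
d_NH₃ = 1.03 − 0.4182 = 0.612 m.

0.612 m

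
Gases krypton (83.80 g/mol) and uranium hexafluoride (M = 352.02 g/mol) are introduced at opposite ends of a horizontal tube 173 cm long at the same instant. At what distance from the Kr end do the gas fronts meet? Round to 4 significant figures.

Graham's law gives d_Kr/d_UF₆ = rate_Kr/rate_UF₆ = √(M_UF₆/M_Kr) = √(352.02/83.80) = 2.050.
With d_Kr + d_UF₆ = 173 cm, d_UF₆ = 173/(1 + 2.050) = 56.73 cm.
d_Kr = 173 − 56.73 = 116.3 cm.

116.3 cm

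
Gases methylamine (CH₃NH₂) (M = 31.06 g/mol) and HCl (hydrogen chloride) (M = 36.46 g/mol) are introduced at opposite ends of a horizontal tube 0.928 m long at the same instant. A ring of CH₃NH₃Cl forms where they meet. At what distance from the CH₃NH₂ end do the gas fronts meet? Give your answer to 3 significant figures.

0.483 m

Graham's law gives d_CH₃NH₂/d_HCl = rate_CH₃NH₂/rate_HCl = √(M_HCl/M_CH₃NH₂) = √(36.46/31.06) = 1.083.
With d_CH₃NH₂ + d_HCl = 0.928 m, d_HCl = 0.928/(1 + 1.083) = 0.4454 m.
d_CH₃NH₂ = 0.928 − 0.4454 = 0.483 m.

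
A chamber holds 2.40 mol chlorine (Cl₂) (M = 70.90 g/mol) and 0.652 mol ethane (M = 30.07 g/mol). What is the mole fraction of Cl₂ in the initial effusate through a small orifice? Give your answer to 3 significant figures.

Each component's effusion rate ∝ (its partial pressure)·(1/√M) ∝ n_i/√M_i.
So x_Cl₂ in the escaping gas = (n_Cl₂/√M_Cl₂) / Σ(n_i/√M_i)
= (2.40/√70.90) / (2.40/√70.90 + 0.652/√30.07) = 0.2850/(0.2850 + 0.1189) = 0.706.

0.706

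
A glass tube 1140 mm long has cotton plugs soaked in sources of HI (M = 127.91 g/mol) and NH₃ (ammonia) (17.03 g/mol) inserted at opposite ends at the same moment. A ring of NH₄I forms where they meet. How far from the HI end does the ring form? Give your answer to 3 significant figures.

305 mm

In equal time, each gas travels a distance ∝ its rate ∝ 1/√M, so d_HI/d_NH₃ = √(M_NH₃/M_HI) = √(17.03/127.91) = 0.3649.
With d_HI + d_NH₃ = 1140 mm, d_NH₃ = 1140/(1 + 0.3649) = 835.2 mm.
d_HI = 1140 − 835.2 = 305 mm.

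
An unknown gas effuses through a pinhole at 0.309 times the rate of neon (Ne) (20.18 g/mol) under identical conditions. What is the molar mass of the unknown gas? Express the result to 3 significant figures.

By Graham's law, rate_X/rate_Ne = √(M_Ne/M_X).
0.309 = √(20.18/M_X)
M_X = 20.18 / 0.309² = 20.18 / 0.09548 = 211 g/mol

211 g/mol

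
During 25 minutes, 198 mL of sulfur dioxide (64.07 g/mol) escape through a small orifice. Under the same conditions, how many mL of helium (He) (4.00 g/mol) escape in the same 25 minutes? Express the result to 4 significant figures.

792.4 mL

Since effusion rate ∝ 1/√M, rate_He/rate_SO₂ = √(M_SO₂/M_He) = √(64.07/4.00) = √16.02 = 4.002.
So the volume for He is 198 × 4.002 = 792.4 mL.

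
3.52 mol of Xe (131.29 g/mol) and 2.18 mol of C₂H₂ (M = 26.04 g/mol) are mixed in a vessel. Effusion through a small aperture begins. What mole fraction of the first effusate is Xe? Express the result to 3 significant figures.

0.418

Effusion rate of each component ∝ n_i/√M_i (partial pressure × 1/√M).
Mole fraction of Xe in the effusate = (n_Xe/√M_Xe) / (n_Xe/√M_Xe + n_C₂H₂/√M_C₂H₂)
= (3.52/√131.29) / (3.52/√131.29 + 2.18/√26.04) = 0.3072/(0.3072 + 0.4272) = 0.418.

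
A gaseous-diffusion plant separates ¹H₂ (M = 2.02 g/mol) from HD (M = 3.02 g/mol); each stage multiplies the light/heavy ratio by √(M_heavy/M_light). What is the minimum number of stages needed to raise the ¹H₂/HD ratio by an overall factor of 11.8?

Per stage α = (3.02/2.02)^(1/2) = 1.49505^0.5, giving ln α = 0.2011.
Need α^N ≥ 11.8 ⇒ N ≥ ln(11.8) / ln α = 2.468 / 0.2011 = 12.27.
Rounding up, N = 13 stages.

13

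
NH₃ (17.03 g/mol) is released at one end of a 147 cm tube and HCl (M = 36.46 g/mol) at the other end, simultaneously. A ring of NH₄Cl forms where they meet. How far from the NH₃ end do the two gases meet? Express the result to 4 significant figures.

87.32 cm

The fronts meet when d_NH₃ + d_HCl = L with d_NH₃/d_HCl = √(M_HCl/M_NH₃) (Graham's law). Here √(M_HCl/M_NH₃) = √(36.46/17.03) = 1.463.
With d_NH₃ + d_HCl = 147 cm, d_HCl = 147/(1 + 1.463) = 59.68 cm.
d_NH₃ = 147 − 59.68 = 87.32 cm.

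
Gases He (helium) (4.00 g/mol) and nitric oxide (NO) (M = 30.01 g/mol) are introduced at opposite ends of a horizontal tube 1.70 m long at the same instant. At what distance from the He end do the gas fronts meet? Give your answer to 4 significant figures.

1.245 m

Distances travelled in equal time are proportional to diffusion rates, so d_He/d_NO = √(M_NO/M_He) = √(30.01/4.00) = 2.739.
With d_He + d_NO = 1.70 m, d_NO = 1.70/(1 + 2.739) = 0.4547 m.
d_He = 1.70 − 0.4547 = 1.245 m.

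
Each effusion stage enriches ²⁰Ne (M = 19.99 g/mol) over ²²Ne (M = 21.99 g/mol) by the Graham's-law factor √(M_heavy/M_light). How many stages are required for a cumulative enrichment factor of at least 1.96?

Per stage α = (21.99/19.99)^(1/2) = 1.10005^0.5, giving ln α = 0.04768.
Need α^N ≥ 1.96 ⇒ N ≥ ln(1.96) / ln α = 0.6729 / 0.04768 = 14.11.
Minimum whole number of stages: N = 15.

15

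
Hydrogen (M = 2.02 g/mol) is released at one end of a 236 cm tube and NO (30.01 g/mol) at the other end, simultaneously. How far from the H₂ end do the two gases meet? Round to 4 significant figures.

The fronts meet when d_H₂ + d_NO = L with d_H₂/d_NO = √(M_NO/M_H₂) (Graham's law). Here √(M_NO/M_H₂) = √(30.01/2.02) = 3.854.
With d_H₂ + d_NO = 236 cm, d_NO = 236/(1 + 3.854) = 48.62 cm.
d_H₂ = 236 − 48.62 = 187.4 cm.

187.4 cm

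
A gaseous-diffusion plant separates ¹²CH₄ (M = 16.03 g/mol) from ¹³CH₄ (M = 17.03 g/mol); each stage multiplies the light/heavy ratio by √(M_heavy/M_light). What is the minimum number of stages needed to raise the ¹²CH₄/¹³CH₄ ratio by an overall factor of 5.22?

55

With α = √(17.03/16.03) per stage, ln α = ½ ln(1.06238) = 0.03026.
Need α^N ≥ 5.22 ⇒ N ≥ ln(5.22) / ln α = 1.652 / 0.03026 = 54.61.
Minimum whole number of stages: N = 55.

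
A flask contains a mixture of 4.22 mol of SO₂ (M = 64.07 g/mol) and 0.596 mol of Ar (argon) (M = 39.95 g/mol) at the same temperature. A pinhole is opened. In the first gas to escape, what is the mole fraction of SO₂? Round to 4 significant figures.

0.8483

Effusion rate of each component ∝ n_i/√M_i (partial pressure × 1/√M).
So x_SO₂ in the escaping gas = (n_SO₂/√M_SO₂) / Σ(n_i/√M_i)
= (4.22/√64.07) / (4.22/√64.07 + 0.596/√39.95) = 0.5272/(0.5272 + 0.09429) = 0.8483.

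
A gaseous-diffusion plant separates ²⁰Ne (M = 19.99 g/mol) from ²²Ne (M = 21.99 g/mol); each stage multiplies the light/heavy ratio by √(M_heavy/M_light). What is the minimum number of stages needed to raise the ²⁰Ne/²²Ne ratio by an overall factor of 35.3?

75

Single-stage factor α = √(21.99/19.99), so ln α = ½ ln(1.10005) = 0.04768.
Need α^N ≥ 35.3 ⇒ N ≥ ln(35.3) / ln α = 3.564 / 0.04768 = 74.75.
Rounding up, N = 75 stages.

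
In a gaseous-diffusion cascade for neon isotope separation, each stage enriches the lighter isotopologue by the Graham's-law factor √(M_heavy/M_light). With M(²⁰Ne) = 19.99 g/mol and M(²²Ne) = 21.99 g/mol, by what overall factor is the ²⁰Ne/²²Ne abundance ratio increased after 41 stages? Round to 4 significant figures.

After 41 stages the ratio has grown by (√(21.99/19.99))^41 = (21.99/19.99)^(41/2).
= 1.10005^(41/2) = 7.062.

7.062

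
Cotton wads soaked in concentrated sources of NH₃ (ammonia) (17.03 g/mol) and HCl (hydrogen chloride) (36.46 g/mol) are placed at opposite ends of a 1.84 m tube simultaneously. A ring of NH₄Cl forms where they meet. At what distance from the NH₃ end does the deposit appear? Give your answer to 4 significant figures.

In equal time, each gas travels a distance ∝ its rate ∝ 1/√M, so d_NH₃/d_HCl = √(M_HCl/M_NH₃) = √(36.46/17.03) = 1.463.
With d_NH₃ + d_HCl = 1.84 m, d_HCl = 1.84/(1 + 1.463) = 0.7470 m.
d_NH₃ = 1.84 − 0.7470 = 1.093 m.

1.093 m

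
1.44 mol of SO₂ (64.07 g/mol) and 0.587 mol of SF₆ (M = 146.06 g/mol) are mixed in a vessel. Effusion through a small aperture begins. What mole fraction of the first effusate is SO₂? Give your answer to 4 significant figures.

0.7874

The effusion rate of species i is ∝ p_i/√M_i ∝ n_i/√M_i.
x_SO₂(eff) = (n_SO₂/√M_SO₂) / (n_SO₂/√M_SO₂ + n_SF₆/√M_SF₆)
= (1.44/√64.07) / (1.44/√64.07 + 0.587/√146.06) = 0.1799/(0.1799 + 0.04857) = 0.7874.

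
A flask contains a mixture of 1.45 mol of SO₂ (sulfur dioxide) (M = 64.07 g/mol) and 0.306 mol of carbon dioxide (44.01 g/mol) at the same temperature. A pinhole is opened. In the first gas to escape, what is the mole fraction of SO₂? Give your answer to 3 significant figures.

Effusion rate of each component ∝ n_i/√M_i (partial pressure × 1/√M).
Mole fraction of SO₂ in the effusate = (n_SO₂/√M_SO₂) / (n_SO₂/√M_SO₂ + n_CO₂/√M_CO₂)
= (1.45/√64.07) / (1.45/√64.07 + 0.306/√44.01) = 0.1812/(0.1812 + 0.04613) = 0.797.

0.797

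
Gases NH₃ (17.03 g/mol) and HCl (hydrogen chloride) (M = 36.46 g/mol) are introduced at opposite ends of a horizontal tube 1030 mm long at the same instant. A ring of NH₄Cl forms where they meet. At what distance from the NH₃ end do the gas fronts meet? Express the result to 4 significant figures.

611.8 mm

The fronts meet when d_NH₃ + d_HCl = L with d_NH₃/d_HCl = √(M_HCl/M_NH₃) (Graham's law). Here √(M_HCl/M_NH₃) = √(36.46/17.03) = 1.463.
With d_NH₃ + d_HCl = 1030 mm, d_HCl = 1030/(1 + 1.463) = 418.2 mm.
d_NH₃ = 1030 − 418.2 = 611.8 mm.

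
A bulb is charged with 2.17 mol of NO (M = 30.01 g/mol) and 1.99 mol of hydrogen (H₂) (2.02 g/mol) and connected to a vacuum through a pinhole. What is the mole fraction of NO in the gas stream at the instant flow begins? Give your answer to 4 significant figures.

0.2205

Each component's effusion rate ∝ (its partial pressure)·(1/√M) ∝ n_i/√M_i.
x_NO(eff) = (n_NO/√M_NO) / (n_NO/√M_NO + n_H₂/√M_H₂)
= (2.17/√30.01) / (2.17/√30.01 + 1.99/√2.02) = 0.3961/(0.3961 + 1.400) = 0.2205.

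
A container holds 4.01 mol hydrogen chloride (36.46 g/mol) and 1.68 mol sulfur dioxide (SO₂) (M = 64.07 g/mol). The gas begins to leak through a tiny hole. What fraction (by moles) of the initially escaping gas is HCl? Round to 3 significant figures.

Each component's effusion rate ∝ (its partial pressure)·(1/√M) ∝ n_i/√M_i.
Mole fraction of HCl in the effusate = (n_HCl/√M_HCl) / (n_HCl/√M_HCl + n_SO₂/√M_SO₂)
= (4.01/√36.46) / (4.01/√36.46 + 1.68/√64.07) = 0.6641/(0.6641 + 0.2099) = 0.760.

0.760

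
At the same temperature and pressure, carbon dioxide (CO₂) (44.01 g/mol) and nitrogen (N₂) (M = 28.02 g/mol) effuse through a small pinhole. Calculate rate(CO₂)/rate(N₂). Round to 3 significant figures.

0.798

From Graham's law, rate_CO₂/rate_N₂ = √(M_N₂/M_CO₂) = √(28.02/44.01) = √0.6367 = 0.798.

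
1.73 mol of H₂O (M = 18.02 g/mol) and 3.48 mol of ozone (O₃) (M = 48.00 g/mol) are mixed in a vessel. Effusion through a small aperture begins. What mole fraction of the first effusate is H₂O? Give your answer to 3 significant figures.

0.448

The effusion rate of species i is ∝ p_i/√M_i ∝ n_i/√M_i.
So x_H₂O in the escaping gas = (n_H₂O/√M_H₂O) / Σ(n_i/√M_i)
= (1.73/√18.02) / (1.73/√18.02 + 3.48/√48.00) = 0.4075/(0.4075 + 0.5023) = 0.448.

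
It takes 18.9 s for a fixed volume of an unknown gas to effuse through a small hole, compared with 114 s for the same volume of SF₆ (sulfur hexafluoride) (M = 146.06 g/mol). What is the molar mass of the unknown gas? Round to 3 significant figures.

From Graham's law, t_X/t_SF₆ = √(M_X/M_SF₆).
18.9/114 = 0.1658 = √(M_X/146.06)
M_X = 146.06 × 0.1658² = 146.06 × 0.02749 = 4.01 g/mol

4.01 g/mol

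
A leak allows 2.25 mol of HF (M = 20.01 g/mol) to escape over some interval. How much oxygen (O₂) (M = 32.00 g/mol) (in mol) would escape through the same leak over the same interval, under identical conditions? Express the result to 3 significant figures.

1.78 mol

Since effusion rate ∝ 1/√M, rate_O₂/rate_HF = √(M_HF/M_O₂) = √(20.01/32.00) = √0.6253 = 0.7908.
So the amount for O₂ is 2.25 × 0.7908 = 1.78 mol.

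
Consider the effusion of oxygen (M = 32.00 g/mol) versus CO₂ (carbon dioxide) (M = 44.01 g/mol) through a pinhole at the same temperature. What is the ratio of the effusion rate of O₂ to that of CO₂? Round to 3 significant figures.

By Graham's law, rate_O₂/rate_CO₂ = √(M_CO₂/M_O₂) = √(44.01/32.00) = √1.375 = 1.17.

1.17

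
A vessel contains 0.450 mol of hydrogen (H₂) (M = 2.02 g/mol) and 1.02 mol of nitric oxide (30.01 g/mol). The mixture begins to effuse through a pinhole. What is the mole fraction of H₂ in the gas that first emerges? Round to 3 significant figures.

0.630

Effusion rate of each component ∝ n_i/√M_i (partial pressure × 1/√M).
x_H₂(eff) = (n_H₂/√M_H₂) / (n_H₂/√M_H₂ + n_NO/√M_NO)
= (0.450/√2.02) / (0.450/√2.02 + 1.02/√30.01) = 0.3166/(0.3166 + 0.1862) = 0.630.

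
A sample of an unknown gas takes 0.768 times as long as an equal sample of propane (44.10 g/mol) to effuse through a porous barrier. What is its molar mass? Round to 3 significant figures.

Using Graham's law: t_X/t_C₃H₈ = √(M_X/M_C₃H₈).
0.768 = √(M_X/44.10)
M_X = 44.10 × 0.768² = 44.10 × 0.5898 = 26.0 g/mol

26.0 g/mol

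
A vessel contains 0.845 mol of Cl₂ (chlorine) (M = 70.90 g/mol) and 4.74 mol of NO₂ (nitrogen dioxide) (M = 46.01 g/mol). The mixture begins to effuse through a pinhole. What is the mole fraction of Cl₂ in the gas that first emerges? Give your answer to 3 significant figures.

Each component's effusion rate ∝ (its partial pressure)·(1/√M) ∝ n_i/√M_i.
Mole fraction of Cl₂ in the effusate = (n_Cl₂/√M_Cl₂) / (n_Cl₂/√M_Cl₂ + n_NO₂/√M_NO₂)
= (0.845/√70.90) / (0.845/√70.90 + 4.74/√46.01) = 0.1004/(0.1004 + 0.6988) = 0.126.

0.126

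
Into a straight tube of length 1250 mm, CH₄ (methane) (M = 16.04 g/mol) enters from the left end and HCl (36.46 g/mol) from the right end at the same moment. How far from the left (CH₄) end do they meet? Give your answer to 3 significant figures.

752 mm

In equal time, each gas travels a distance ∝ its rate ∝ 1/√M, so d_CH₄/d_HCl = √(M_HCl/M_CH₄) = √(36.46/16.04) = 1.508.
With d_CH₄ + d_HCl = 1250 mm, d_HCl = 1250/(1 + 1.508) = 498.5 mm.
d_CH₄ = 1250 − 498.5 = 752 mm.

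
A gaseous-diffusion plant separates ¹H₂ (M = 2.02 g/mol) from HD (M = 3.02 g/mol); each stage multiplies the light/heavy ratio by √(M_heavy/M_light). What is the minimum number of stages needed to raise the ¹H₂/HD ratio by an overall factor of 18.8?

15

Per stage α = (3.02/2.02)^(1/2) = 1.49505^0.5, giving ln α = 0.2011.
Need α^N ≥ 18.8 ⇒ N ≥ ln(18.8) / ln α = 2.934 / 0.2011 = 14.59.
Rounding up, N = 15 stages.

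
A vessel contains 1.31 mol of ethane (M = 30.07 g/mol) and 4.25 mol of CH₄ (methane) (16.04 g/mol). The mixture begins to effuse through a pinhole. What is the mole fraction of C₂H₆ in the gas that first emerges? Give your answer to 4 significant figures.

0.1838

Each component's effusion rate ∝ (its partial pressure)·(1/√M) ∝ n_i/√M_i.
Mole fraction of C₂H₆ in the effusate = (n_C₂H₆/√M_C₂H₆) / (n_C₂H₆/√M_C₂H₆ + n_CH₄/√M_CH₄)
= (1.31/√30.07) / (1.31/√30.07 + 4.25/√16.04) = 0.2389/(0.2389 + 1.061) = 0.1838.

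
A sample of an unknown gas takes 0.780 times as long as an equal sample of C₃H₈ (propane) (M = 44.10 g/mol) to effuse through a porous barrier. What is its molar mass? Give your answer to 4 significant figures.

From Graham's law, t_X/t_C₃H₈ = √(M_X/M_C₃H₈).
0.780 = √(M_X/44.10)
M_X = 44.10 × 0.780² = 44.10 × 0.6084 = 26.83 g/mol

26.83 g/mol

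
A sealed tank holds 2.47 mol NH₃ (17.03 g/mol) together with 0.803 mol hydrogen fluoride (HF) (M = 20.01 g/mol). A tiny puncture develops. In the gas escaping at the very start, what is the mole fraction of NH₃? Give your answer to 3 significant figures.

0.769

Rate_i ∝ x_i/√M_i (Graham's law weighted by mole fraction), so the effusate composition follows n_i/√M_i.
Mole fraction of NH₃ in the effusate = (n_NH₃/√M_NH₃) / (n_NH₃/√M_NH₃ + n_HF/√M_HF)
= (2.47/√17.03) / (2.47/√17.03 + 0.803/√20.01) = 0.5985/(0.5985 + 0.1795) = 0.769.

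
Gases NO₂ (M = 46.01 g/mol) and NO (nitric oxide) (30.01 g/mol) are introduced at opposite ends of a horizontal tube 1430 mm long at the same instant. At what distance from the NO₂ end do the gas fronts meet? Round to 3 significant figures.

639 mm

Graham's law gives d_NO₂/d_NO = rate_NO₂/rate_NO = √(M_NO/M_NO₂) = √(30.01/46.01) = 0.8076.
With d_NO₂ + d_NO = 1430 mm, d_NO = 1430/(1 + 0.8076) = 791.1 mm.
d_NO₂ = 1430 − 791.1 = 639 mm.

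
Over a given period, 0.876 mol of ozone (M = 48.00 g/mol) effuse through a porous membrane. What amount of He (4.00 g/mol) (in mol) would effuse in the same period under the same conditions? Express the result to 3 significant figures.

3.03 mol

Graham's law gives rate_He/rate_O₃ = √(M_O₃/M_He) = √(48.00/4.00) = √12.00 = 3.464.
So the amount for He is 0.876 × 3.464 = 3.03 mol.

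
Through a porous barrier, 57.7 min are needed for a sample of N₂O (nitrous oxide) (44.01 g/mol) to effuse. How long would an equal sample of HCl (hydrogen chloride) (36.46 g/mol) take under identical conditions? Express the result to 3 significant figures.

52.5 min

Using Graham's law: t_HCl/t_N₂O = √(M_HCl/M_N₂O) = √(36.46/44.01) = √0.8284 = 0.9102.
So the time for HCl is 57.7 × 0.9102 = 52.5 min.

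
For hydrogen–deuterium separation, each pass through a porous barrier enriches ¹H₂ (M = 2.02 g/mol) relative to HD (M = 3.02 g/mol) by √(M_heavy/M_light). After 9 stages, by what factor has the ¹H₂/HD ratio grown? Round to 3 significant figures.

Overall factor = α^9 with α = √(3.02/2.02), i.e. (3.02/2.02)^(9/2).
= 1.49505^(9/2) = 6.11.

6.11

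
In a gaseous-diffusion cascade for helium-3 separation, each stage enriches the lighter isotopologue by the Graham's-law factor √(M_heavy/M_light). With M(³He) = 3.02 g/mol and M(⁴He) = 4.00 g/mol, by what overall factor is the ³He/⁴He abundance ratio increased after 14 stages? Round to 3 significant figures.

Each stage multiplies the ratio by α = √(4.00/3.02), so after 14 stages the overall factor is α^14 = (4.00/3.02)^(14/2).
= 1.32450^7 = 7.15.

7.15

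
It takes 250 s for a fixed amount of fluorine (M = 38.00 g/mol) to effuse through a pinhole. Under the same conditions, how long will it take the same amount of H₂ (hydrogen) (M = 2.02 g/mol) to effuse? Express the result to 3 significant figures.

57.6 s

Using Graham's law: t_H₂/t_F₂ = √(M_H₂/M_F₂) = √(2.02/38.00) = √0.05316 = 0.2306.
So the time for H₂ is 250 × 0.2306 = 57.6 s.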